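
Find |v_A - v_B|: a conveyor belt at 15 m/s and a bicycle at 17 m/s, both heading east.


Given: v_A = 15 m/s east, v_B = 17 m/s east
Both move in the same direction; relative speed = |v_A - v_B|
|15 - 17| = |-2|
= 2 m/s

2 m/s


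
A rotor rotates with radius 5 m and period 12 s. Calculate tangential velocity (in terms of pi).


Given: radius r = 5 m, period T = 12 s
Using v = 2*pi*r / T
v = 2*pi*5 / 12
v = 10*pi / 12
v = 5/6*pi m/s

5/6*pi m/s


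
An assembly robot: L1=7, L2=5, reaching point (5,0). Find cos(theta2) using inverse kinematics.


Given: L1 = 7, L2 = 5, target (x, y) = (5, 0)
Using cos(theta2) = (x^2 + y^2 - L1^2 - L2^2) / (2*L1*L2)
x^2 + y^2 = 5^2 + 0 = 25
L1^2 + L2^2 = 49 + 25 = 74
Numerator = 25 - 74 = -49
Denominator = 2*7*5 = 70
cos(theta2) = -49/70 = -7/10

-7/10


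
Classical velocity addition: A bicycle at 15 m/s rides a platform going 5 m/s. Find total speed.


Given: object velocity = 15 m/s, platform velocity = 5 m/s (same direction)
Using classical velocity addition: v_total = v_object + v_platform
v_total = 15 + 5
v_total = 20 m/s

20 m/s


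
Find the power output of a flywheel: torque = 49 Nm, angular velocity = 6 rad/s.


Given: tau = 49 Nm, omega = 6 rad/s
Using P = tau * omega
P = 49 * 6
P = 294 W

294 W


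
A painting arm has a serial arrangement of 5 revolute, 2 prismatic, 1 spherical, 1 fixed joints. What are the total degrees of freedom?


Given: serial robot with 5 revolute, 2 prismatic, 1 spherical, 1 fixed joints
DOF contribution per joint type: revolute=1, prismatic=1, spherical=3, fixed=0
DOF = 5*1 + 2*1 + 1*3 + 1*0
DOF = 10

10


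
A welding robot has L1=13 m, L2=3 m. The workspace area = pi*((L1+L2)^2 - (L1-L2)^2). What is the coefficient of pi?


Given: L1 = 13, L2 = 3
(L1+L2)^2 = (16)^2 = 256
(L1-L2)^2 = (10)^2 = 100
Difference = 256 - 100 = 156
This equals 4*L1*L2 = 4*13*3 = 156
Workspace area = 156*pi

156


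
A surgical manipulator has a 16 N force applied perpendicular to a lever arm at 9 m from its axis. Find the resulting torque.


Given: F = 16 N, r = 9 m, angle = 90 deg (perpendicular)
Using tau = F * r * sin(90)
sin(90) = 1
tau = 16 * 9 * 1
tau = 144 Nm

144 Nm


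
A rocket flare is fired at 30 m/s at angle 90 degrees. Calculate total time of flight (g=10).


Given: v0 = 30 m/s, theta = 90 deg, g = 10 m/s^2
sin(90) = 1
Using T = 2*v0*sin(theta) / g
T = 2*30*1 / 10
T = 60 / 10
T = 6 s

6 s


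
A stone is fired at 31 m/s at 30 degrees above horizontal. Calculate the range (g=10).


Given: v0 = 31 m/s, theta = 30 deg, g = 10 m/s^2
sin(2*30) = sin(60) = sqrt(3)/2
Using R = v0^2 * sin(2*theta) / g
R = 31^2 * (sqrt(3)/2) / 10
R = 961 * sqrt(3) / 20
R = 961/20*sqrt(3) m

961/20*sqrt(3) m


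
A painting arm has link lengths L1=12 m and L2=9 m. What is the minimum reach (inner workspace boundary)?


Given: L1 = 12 m, L2 = 9 m
For a 2-link planar arm, min reach = |L1 - L2| (second link folded back)
Min reach = |12 - 9|
Min reach = 3 m

3 m


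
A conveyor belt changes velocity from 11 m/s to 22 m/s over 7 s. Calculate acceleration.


Given: initial velocity v0 = 11 m/s, final velocity v = 22 m/s, time t = 7 s
Using a = (v - v0) / t
a = (22 - 11) / 7
a = 11 / 7
a = 11/7 m/s^2

11/7 m/s^2


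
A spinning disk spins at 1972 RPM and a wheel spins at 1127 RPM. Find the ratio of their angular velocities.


Given: RPM_A = 1972, RPM_B = 1127
omega = 2*pi*RPM/60, so omega_A/omega_B = RPM_A / RPM_B
omega_A/omega_B = 1972 / 1127
omega_A/omega_B = 1972/1127

1972/1127


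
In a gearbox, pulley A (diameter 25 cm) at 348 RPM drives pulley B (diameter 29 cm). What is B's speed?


Given: D1 = 25 cm, w1 = 348 RPM, D2 = 29 cm
Using D1*w1 = D2*w2
w2 = D1*w1 / D2
w2 = 25*348 / 29
w2 = 8700 / 29
w2 = 300 RPM

300 RPM


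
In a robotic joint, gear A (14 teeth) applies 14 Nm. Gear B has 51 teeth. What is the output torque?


Given: N1 = 14, N2 = 51, T1 = 14 Nm
Using T2/T1 = N2/N1
T2 = T1 * N2 / N1
T2 = 14 * 51 / 14
T2 = 714 / 14
T2 = 51 Nm

51 Nm


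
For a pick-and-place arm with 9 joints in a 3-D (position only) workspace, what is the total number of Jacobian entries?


Given: task space dimension = 3, joints = 9
Jacobian is a 3 x 9 matrix
Total entries = rows * columns
Total = 3 * 9
Total = 27

27


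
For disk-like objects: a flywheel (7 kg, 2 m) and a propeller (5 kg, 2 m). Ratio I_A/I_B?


Given: M1=7 kg, R1=2 m, M2=5 kg, R2=2 m
For a disk: I = (1/2)*M*R^2, so I_A/I_B = (M1*R1^2)/(M2*R2^2)
M1*R1^2 = 7*4 = 28
M2*R2^2 = 5*4 = 20
I_A/I_B = 28/20 = 7/5

7/5


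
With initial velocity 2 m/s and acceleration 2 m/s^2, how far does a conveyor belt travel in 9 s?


Given: v0 = 2 m/s, a = 2 m/s^2, t = 9 s
Using s = v0*t + (1/2)*a*t^2
s = 2*9 + (1/2)*2*9^2
s = 18 + (1/2)*162
s = 18 + 81
s = 99

99 m


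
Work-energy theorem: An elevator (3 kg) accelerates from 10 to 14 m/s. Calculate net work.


Given: m = 3 kg, v0 = 10 m/s, v = 14 m/s
Using W = (1/2)*m*(v^2 - v0^2)
v^2 = 14^2 = 196
v0^2 = 10^2 = 100
v^2 - v0^2 = 196 - 100 = 96
W = (1/2)*3*96 = 144 J

144 J


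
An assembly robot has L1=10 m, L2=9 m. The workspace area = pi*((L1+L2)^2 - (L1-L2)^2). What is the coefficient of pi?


Given: L1 = 10, L2 = 9
(L1+L2)^2 = (19)^2 = 361
(L1-L2)^2 = (1)^2 = 1
Difference = 361 - 1 = 360
This equals 4*L1*L2 = 4*10*9 = 360
Workspace area = 360*pi

360


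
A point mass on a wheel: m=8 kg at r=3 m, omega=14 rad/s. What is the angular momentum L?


Given: m = 8 kg, r = 3 m, omega = 14 rad/s
For a point mass: I = m*r^2
I = 8*3^2 = 8*9 = 72
L = I*omega = 72*14
L = 1008 kg*m^2/s

1008 kg*m^2/s


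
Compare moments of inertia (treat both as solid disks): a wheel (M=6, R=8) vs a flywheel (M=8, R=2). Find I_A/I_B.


Given: M1=6 kg, R1=8 m, M2=8 kg, R2=2 m
For a disk: I = (1/2)*M*R^2, so I_A/I_B = (M1*R1^2)/(M2*R2^2)
M1*R1^2 = 6*64 = 384
M2*R2^2 = 8*4 = 32
I_A/I_B = 384/32 = 12

12


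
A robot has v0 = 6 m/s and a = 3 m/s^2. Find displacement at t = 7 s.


Given: v0 = 6 m/s, a = 3 m/s^2, t = 7 s
Using s = v0*t + (1/2)*a*t^2
s = 6*7 + (1/2)*3*7^2
s = 42 + (1/2)*147
s = 42 + 147/2
s = 231/2

231/2 m


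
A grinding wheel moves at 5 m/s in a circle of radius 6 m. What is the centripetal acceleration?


Given: v = 5 m/s, r = 6 m
Using a_c = v^2 / r
a_c = 5^2 / 6
a_c = 25 / 6
a_c = 25/6 m/s^2

25/6 m/s^2


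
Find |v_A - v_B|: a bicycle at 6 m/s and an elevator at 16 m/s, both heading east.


Given: v_A = 6 m/s east, v_B = 16 m/s east
Both move in the same direction; relative speed = |v_A - v_B|
|6 - 16| = |-10|
= 10 m/s

10 m/s


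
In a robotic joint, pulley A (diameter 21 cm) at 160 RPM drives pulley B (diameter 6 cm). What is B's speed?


Given: D1 = 21 cm, w1 = 160 RPM, D2 = 6 cm
Using D1*w1 = D2*w2
w2 = D1*w1 / D2
w2 = 21*160 / 6
w2 = 3360 / 6
w2 = 560 RPM

560 RPM


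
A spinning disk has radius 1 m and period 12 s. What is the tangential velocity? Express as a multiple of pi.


Given: radius r = 1 m, period T = 12 s
Using v = 2*pi*r / T
v = 2*pi*1 / 12
v = 2*pi / 12
v = 1/6*pi m/s

1/6*pi m/s


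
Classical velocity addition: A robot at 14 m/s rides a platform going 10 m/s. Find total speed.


Given: object velocity = 14 m/s, platform velocity = 10 m/s (same direction)
Using classical velocity addition: v_total = v_object + v_platform
v_total = 14 + 10
v_total = 24 m/s

24 m/s


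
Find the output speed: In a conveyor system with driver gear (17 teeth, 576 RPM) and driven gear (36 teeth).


Given: N1 = 17 teeth, w1 = 576 RPM, N2 = 36 teeth
Using N1*w1 = N2*w2
w2 = N1*w1 / N2
w2 = 17*576 / 36
w2 = 9792 / 36
w2 = 272 RPM

272 RPM


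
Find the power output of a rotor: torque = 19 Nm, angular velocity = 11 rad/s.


Given: tau = 19 Nm, omega = 11 rad/s
Using P = tau * omega
P = 19 * 11
P = 209 W

209 W


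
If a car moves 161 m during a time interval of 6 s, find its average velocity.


Given: distance d = 161 m, time t = 6 s
Using v = d / t
v = 161 / 6
v = 161/6 m/s

161/6 m/s


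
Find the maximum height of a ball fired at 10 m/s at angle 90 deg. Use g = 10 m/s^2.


Given: v0 = 10 m/s, theta = 90 deg, g = 10 m/s^2
sin^2(90) = 1
Using H = v0^2 * sin^2(theta) / (2*g)
H = 10^2 * 1 / (2*10)
H = 100 * 1 / 20
H = 100 / 20
H = 5 m

5 m


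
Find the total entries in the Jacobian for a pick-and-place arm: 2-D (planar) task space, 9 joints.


Given: task space dimension = 2, joints = 9
Jacobian is a 2 x 9 matrix
Total entries = rows * columns
Total = 2 * 9
Total = 18

18


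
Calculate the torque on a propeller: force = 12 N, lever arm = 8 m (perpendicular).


Given: F = 12 N, r = 8 m, angle = 90 deg (perpendicular)
Using tau = F * r * sin(90)
sin(90) = 1
tau = 12 * 8 * 1
tau = 96 Nm

96 Nm


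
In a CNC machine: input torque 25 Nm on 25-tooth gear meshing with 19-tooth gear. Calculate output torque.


Given: N1 = 25, N2 = 19, T1 = 25 Nm
Using T2/T1 = N2/N1
T2 = T1 * N2 / N1
T2 = 25 * 19 / 25
T2 = 475 / 25
T2 = 19 Nm

19 Nm


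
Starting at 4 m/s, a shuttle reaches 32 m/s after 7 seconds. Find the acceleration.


Given: initial velocity v0 = 4 m/s, final velocity v = 32 m/s, time t = 7 s
Using a = (v - v0) / t
a = (32 - 4) / 7
a = 28 / 7
a = 4 m/s^2

4 m/s^2


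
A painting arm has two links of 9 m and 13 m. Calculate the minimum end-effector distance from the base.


Given: L1 = 9 m, L2 = 13 m
For a 2-link planar arm, min reach = |L1 - L2| (second link folded back)
Min reach = |9 - 13|
Min reach = 4 m

4 m


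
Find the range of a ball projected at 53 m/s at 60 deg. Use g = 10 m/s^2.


Given: v0 = 53 m/s, theta = 60 deg, g = 10 m/s^2
sin(2*60) = sin(120) = sqrt(3)/2
Using R = v0^2 * sin(2*theta) / g
R = 53^2 * (sqrt(3)/2) / 10
R = 2809 * sqrt(3) / 20
R = 2809/20*sqrt(3) m

2809/20*sqrt(3) m


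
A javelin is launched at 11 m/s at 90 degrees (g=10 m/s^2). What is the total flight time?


Given: v0 = 11 m/s, theta = 90 deg, g = 10 m/s^2
sin(90) = 1
Using T = 2*v0*sin(theta) / g
T = 2*11*1 / 10
T = 22 / 10
T = 11/5 s

11/5 s


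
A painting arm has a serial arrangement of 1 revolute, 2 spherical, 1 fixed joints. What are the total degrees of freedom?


Given: serial robot with 1 revolute, 2 spherical, 1 fixed joints
DOF contribution per joint type: revolute=1, prismatic=1, spherical=3, fixed=0
DOF = 1*1 + 2*3 + 1*0
DOF = 7

7


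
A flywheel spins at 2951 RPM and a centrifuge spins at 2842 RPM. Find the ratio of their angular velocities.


Given: RPM_A = 2951, RPM_B = 2842
omega = 2*pi*RPM/60, so omega_A/omega_B = RPM_A / RPM_B
omega_A/omega_B = 2951 / 2842
omega_A/omega_B = 2951/2842

2951/2842


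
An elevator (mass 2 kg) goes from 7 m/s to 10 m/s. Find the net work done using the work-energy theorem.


Given: m = 2 kg, v0 = 7 m/s, v = 10 m/s
Using W = (1/2)*m*(v^2 - v0^2)
v^2 = 10^2 = 100
v0^2 = 7^2 = 49
v^2 - v0^2 = 100 - 49 = 51
W = (1/2)*2*51 = 51 J

51 J


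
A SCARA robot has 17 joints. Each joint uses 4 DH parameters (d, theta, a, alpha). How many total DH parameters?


Given: 17 joints, 4 DH parameters per joint (d, theta, a, alpha)
Total DH parameters = number_of_joints * 4
Total = 17 * 4
Total = 68

68


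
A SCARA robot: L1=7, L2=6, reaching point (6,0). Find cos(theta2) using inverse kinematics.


Given: L1 = 7, L2 = 6, target (x, y) = (6, 0)
Using cos(theta2) = (x^2 + y^2 - L1^2 - L2^2) / (2*L1*L2)
x^2 + y^2 = 6^2 + 0 = 36
L1^2 + L2^2 = 49 + 36 = 85
Numerator = 36 - 85 = -49
Denominator = 2*7*6 = 84
cos(theta2) = -49/84 = -7/12

-7/12


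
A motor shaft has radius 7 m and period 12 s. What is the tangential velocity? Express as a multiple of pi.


Given: radius r = 7 m, period T = 12 s
Using v = 2*pi*r / T
v = 2*pi*7 / 12
v = 14*pi / 12
v = 7/6*pi m/s

7/6*pi m/s


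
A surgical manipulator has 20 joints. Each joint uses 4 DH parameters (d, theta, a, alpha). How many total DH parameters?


Given: 20 joints, 4 DH parameters per joint (d, theta, a, alpha)
Total DH parameters = number_of_joints * 4
Total = 20 * 4
Total = 80

80


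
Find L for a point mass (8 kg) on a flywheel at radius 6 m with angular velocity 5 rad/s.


Given: m = 8 kg, r = 6 m, omega = 5 rad/s
For a point mass: I = m*r^2
I = 8*6^2 = 8*36 = 288
L = I*omega = 288*5
L = 1440 kg*m^2/s

1440 kg*m^2/s


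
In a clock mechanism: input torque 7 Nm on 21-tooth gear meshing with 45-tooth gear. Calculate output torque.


Given: N1 = 21, N2 = 45, T1 = 7 Nm
Using T2/T1 = N2/N1
T2 = T1 * N2 / N1
T2 = 7 * 45 / 21
T2 = 315 / 21
T2 = 15 Nm

15 Nm


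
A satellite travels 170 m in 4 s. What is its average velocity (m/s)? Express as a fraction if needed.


Given: distance d = 170 m, time t = 4 s
Using v = d / t
v = 170 / 4
v = 85/2 m/s

85/2 m/s


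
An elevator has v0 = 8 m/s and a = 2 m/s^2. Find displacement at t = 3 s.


Given: v0 = 8 m/s, a = 2 m/s^2, t = 3 s
Using s = v0*t + (1/2)*a*t^2
s = 8*3 + (1/2)*2*3^2
s = 24 + (1/2)*18
s = 24 + 9
s = 33

33 m


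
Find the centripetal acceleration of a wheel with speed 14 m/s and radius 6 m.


Given: v = 14 m/s, r = 6 m
Using a_c = v^2 / r
a_c = 14^2 / 6
a_c = 196 / 6
a_c = 98/3 m/s^2

98/3 m/s^2


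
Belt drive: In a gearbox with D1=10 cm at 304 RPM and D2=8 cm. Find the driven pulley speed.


Given: D1 = 10 cm, w1 = 304 RPM, D2 = 8 cm
Using D1*w1 = D2*w2
w2 = D1*w1 / D2
w2 = 10*304 / 8
w2 = 3040 / 8
w2 = 380 RPM

380 RPM


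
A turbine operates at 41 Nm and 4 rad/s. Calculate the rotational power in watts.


Given: tau = 41 Nm, omega = 4 rad/s
Using P = tau * omega
P = 41 * 4
P = 164 W

164 W


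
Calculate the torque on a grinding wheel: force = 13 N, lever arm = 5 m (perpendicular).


Given: F = 13 N, r = 5 m, angle = 90 deg (perpendicular)
Using tau = F * r * sin(90)
sin(90) = 1
tau = 13 * 5 * 1
tau = 65 Nm

65 Nm


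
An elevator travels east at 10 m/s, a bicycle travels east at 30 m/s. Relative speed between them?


Given: v_A = 10 m/s east, v_B = 30 m/s east
Both move in the same direction; relative speed = |v_A - v_B|
|10 - 30| = |-20|
= 20 m/s

20 m/s


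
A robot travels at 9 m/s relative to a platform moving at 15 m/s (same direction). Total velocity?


Given: object velocity = 9 m/s, platform velocity = 15 m/s (same direction)
Using classical velocity addition: v_total = v_object + v_platform
v_total = 9 + 15
v_total = 24 m/s

24 m/s


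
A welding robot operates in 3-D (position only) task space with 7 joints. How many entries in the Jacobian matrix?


Given: task space dimension = 3, joints = 7
Jacobian is a 3 x 7 matrix
Total entries = rows * columns
Total = 3 * 7
Total = 21

21


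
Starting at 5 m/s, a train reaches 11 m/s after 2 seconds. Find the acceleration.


Given: initial velocity v0 = 5 m/s, final velocity v = 11 m/s, time t = 2 s
Using a = (v - v0) / t
a = (11 - 5) / 2
a = 6 / 2
a = 3 m/s^2

3 m/s^2


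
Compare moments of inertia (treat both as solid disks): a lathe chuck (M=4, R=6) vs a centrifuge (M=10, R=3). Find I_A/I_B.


Given: M1=4 kg, R1=6 m, M2=10 kg, R2=3 m
For a disk: I = (1/2)*M*R^2, so I_A/I_B = (M1*R1^2)/(M2*R2^2)
M1*R1^2 = 4*36 = 144
M2*R2^2 = 10*9 = 90
I_A/I_B = 144/90 = 8/5

8/5


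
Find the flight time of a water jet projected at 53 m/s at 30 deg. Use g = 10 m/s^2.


Given: v0 = 53 m/s, theta = 30 deg, g = 10 m/s^2
sin(30) = 1/2
Using T = 2*v0*sin(theta) / g
T = 2*53*1/2 / 10
T = 53 / 10
T = 53/10 s

53/10 s


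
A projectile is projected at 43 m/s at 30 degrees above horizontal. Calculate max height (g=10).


Given: v0 = 43 m/s, theta = 30 deg, g = 10 m/s^2
sin^2(30) = 1/4
Using H = v0^2 * sin^2(theta) / (2*g)
H = 43^2 * 1/4 / (2*10)
H = 1849 * 1/4 / 20
H = 1849/4 / 20
H = 1849/80 m

1849/80 m


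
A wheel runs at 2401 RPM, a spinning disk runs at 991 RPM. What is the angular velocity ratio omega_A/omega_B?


Given: RPM_A = 2401, RPM_B = 991
omega = 2*pi*RPM/60, so omega_A/omega_B = RPM_A / RPM_B
omega_A/omega_B = 2401 / 991
omega_A/omega_B = 2401/991

2401/991


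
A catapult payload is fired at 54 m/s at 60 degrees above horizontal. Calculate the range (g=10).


Given: v0 = 54 m/s, theta = 60 deg, g = 10 m/s^2
sin(2*60) = sin(120) = sqrt(3)/2
Using R = v0^2 * sin(2*theta) / g
R = 54^2 * (sqrt(3)/2) / 10
R = 2916 * sqrt(3) / 20
R = 729/5*sqrt(3) m

729/5*sqrt(3) m


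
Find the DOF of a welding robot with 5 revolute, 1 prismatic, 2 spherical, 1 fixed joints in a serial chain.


Given: serial robot with 5 revolute, 1 prismatic, 2 spherical, 1 fixed joints
DOF contribution per joint type: revolute=1, prismatic=1, spherical=3, fixed=0
DOF = 5*1 + 1*1 + 2*3 + 1*0
DOF = 12

12


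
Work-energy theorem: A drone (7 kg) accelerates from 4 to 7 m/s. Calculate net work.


Given: m = 7 kg, v0 = 4 m/s, v = 7 m/s
Using W = (1/2)*m*(v^2 - v0^2)
v^2 = 7^2 = 49
v0^2 = 4^2 = 16
v^2 - v0^2 = 49 - 16 = 33
W = (1/2)*7*33 = 231/2 J

231/2 J


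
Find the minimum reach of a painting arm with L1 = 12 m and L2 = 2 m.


Given: L1 = 12 m, L2 = 2 m
For a 2-link planar arm, min reach = |L1 - L2| (second link folded back)
Min reach = |12 - 2|
Min reach = 10 m

10 m


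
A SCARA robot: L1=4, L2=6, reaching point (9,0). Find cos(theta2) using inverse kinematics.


Given: L1 = 4, L2 = 6, target (x, y) = (9, 0)
Using cos(theta2) = (x^2 + y^2 - L1^2 - L2^2) / (2*L1*L2)
x^2 + y^2 = 9^2 + 0 = 81
L1^2 + L2^2 = 16 + 36 = 52
Numerator = 81 - 52 = 29
Denominator = 2*4*6 = 48
cos(theta2) = 29/48 = 29/48

29/48


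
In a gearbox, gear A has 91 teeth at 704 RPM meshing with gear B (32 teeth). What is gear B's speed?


Given: N1 = 91 teeth, w1 = 704 RPM, N2 = 32 teeth
Using N1*w1 = N2*w2
w2 = N1*w1 / N2
w2 = 91*704 / 32
w2 = 64064 / 32
w2 = 2002 RPM

2002 RPM


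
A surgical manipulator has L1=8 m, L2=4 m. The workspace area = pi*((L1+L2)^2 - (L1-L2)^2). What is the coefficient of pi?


Given: L1 = 8, L2 = 4
(L1+L2)^2 = (12)^2 = 144
(L1-L2)^2 = (4)^2 = 16
Difference = 144 - 16 = 128
This equals 4*L1*L2 = 4*8*4 = 128
Workspace area = 128*pi

128


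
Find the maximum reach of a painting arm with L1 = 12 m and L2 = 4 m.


Given: L1 = 12 m, L2 = 4 m
For a 2-link planar arm, max reach = L1 + L2 (fully extended)
Max reach = 12 + 4
Max reach = 16 m

16 m


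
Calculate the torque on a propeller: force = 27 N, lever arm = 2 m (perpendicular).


Given: F = 27 N, r = 2 m, angle = 90 deg (perpendicular)
Using tau = F * r * sin(90)
sin(90) = 1
tau = 27 * 2 * 1
tau = 54 Nm

54 Nm


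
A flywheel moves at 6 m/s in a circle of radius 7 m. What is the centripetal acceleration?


Given: v = 6 m/s, r = 7 m
Using a_c = v^2 / r
a_c = 6^2 / 7
a_c = 36 / 7
a_c = 36/7 m/s^2

36/7 m/s^2


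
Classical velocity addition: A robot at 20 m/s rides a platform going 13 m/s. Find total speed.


Given: object velocity = 20 m/s, platform velocity = 13 m/s (same direction)
Using classical velocity addition: v_total = v_object + v_platform
v_total = 20 + 13
v_total = 33 m/s

33 m/s


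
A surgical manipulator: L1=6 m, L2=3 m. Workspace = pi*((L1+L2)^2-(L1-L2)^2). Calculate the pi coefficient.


Given: L1 = 6, L2 = 3
(L1+L2)^2 = (9)^2 = 81
(L1-L2)^2 = (3)^2 = 9
Difference = 81 - 9 = 72
This equals 4*L1*L2 = 4*6*3 = 72
Workspace area = 72*pi

72


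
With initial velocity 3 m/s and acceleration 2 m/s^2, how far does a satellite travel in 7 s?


Given: v0 = 3 m/s, a = 2 m/s^2, t = 7 s
Using s = v0*t + (1/2)*a*t^2
s = 3*7 + (1/2)*2*7^2
s = 21 + (1/2)*98
s = 21 + 49
s = 70

70 m


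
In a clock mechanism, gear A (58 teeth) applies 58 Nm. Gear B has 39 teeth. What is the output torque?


Given: N1 = 58, N2 = 39, T1 = 58 Nm
Using T2/T1 = N2/N1
T2 = T1 * N2 / N1
T2 = 58 * 39 / 58
T2 = 2262 / 58
T2 = 39 Nm

39 Nm


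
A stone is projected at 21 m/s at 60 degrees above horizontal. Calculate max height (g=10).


Given: v0 = 21 m/s, theta = 60 deg, g = 10 m/s^2
sin^2(60) = 3/4
Using H = v0^2 * sin^2(theta) / (2*g)
H = 21^2 * 3/4 / (2*10)
H = 441 * 3/4 / 20
H = 1323/4 / 20
H = 1323/80 m

1323/80 m


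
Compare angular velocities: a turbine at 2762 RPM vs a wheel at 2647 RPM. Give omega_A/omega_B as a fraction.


Given: RPM_A = 2762, RPM_B = 2647
omega = 2*pi*RPM/60, so omega_A/omega_B = RPM_A / RPM_B
omega_A/omega_B = 2762 / 2647
omega_A/omega_B = 2762/2647

2762/2647


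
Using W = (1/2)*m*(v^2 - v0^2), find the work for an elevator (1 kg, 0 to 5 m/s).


Given: m = 1 kg, v0 = 0 m/s, v = 5 m/s
Using W = (1/2)*m*(v^2 - v0^2)
v^2 = 5^2 = 25
v0^2 = 0^2 = 0
v^2 - v0^2 = 25 - 0 = 25
W = (1/2)*1*25 = 25/2 J

25/2 J


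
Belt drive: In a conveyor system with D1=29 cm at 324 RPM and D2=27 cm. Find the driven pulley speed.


Given: D1 = 29 cm, w1 = 324 RPM, D2 = 27 cm
Using D1*w1 = D2*w2
w2 = D1*w1 / D2
w2 = 29*324 / 27
w2 = 9396 / 27
w2 = 348 RPM

348 RPM


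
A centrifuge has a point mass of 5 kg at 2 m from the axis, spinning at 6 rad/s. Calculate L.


Given: m = 5 kg, r = 2 m, omega = 6 rad/s
For a point mass: I = m*r^2
I = 5*2^2 = 5*4 = 20
L = I*omega = 20*6
L = 120 kg*m^2/s

120 kg*m^2/s


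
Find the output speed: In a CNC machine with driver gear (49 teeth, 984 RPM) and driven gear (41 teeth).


Given: N1 = 49 teeth, w1 = 984 RPM, N2 = 41 teeth
Using N1*w1 = N2*w2
w2 = N1*w1 / N2
w2 = 49*984 / 41
w2 = 48216 / 41
w2 = 1176 RPM

1176 RPM


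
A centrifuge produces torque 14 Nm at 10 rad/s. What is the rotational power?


Given: tau = 14 Nm, omega = 10 rad/s
Using P = tau * omega
P = 14 * 10
P = 140 W

140 W


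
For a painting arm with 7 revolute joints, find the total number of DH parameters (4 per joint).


Given: 7 joints, 4 DH parameters per joint (d, theta, a, alpha)
Total DH parameters = number_of_joints * 4
Total = 7 * 4
Total = 28

28


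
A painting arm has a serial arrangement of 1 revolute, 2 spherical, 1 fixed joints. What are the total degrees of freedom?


Given: serial robot with 1 revolute, 2 spherical, 1 fixed joints
DOF contribution per joint type: revolute=1, prismatic=1, spherical=3, fixed=0
DOF = 1*1 + 2*3 + 1*0
DOF = 7

7


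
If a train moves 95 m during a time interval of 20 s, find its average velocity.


Given: distance d = 95 m, time t = 20 s
Using v = d / t
v = 95 / 20
v = 19/4 m/s

19/4 m/s


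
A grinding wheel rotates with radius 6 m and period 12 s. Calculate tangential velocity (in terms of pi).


Given: radius r = 6 m, period T = 12 s
Using v = 2*pi*r / T
v = 2*pi*6 / 12
v = 12*pi / 12
v = 1*pi m/s

1*pi m/s


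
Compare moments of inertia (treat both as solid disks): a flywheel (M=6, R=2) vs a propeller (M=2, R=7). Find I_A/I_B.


Given: M1=6 kg, R1=2 m, M2=2 kg, R2=7 m
For a disk: I = (1/2)*M*R^2, so I_A/I_B = (M1*R1^2)/(M2*R2^2)
M1*R1^2 = 6*4 = 24
M2*R2^2 = 2*49 = 98
I_A/I_B = 24/98 = 12/49

12/49


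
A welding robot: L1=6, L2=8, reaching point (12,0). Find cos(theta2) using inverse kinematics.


Given: L1 = 6, L2 = 8, target (x, y) = (12, 0)
Using cos(theta2) = (x^2 + y^2 - L1^2 - L2^2) / (2*L1*L2)
x^2 + y^2 = 12^2 + 0 = 144
L1^2 + L2^2 = 36 + 64 = 100
Numerator = 144 - 100 = 44
Denominator = 2*6*8 = 96
cos(theta2) = 44/96 = 11/24

11/24


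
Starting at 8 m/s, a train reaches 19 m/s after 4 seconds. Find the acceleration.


Given: initial velocity v0 = 8 m/s, final velocity v = 19 m/s, time t = 4 s
Using a = (v - v0) / t
a = (19 - 8) / 4
a = 11 / 4
a = 11/4 m/s^2

11/4 m/s^2


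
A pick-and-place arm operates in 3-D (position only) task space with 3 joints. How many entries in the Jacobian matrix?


Given: task space dimension = 3, joints = 3
Jacobian is a 3 x 3 matrix
Total entries = rows * columns
Total = 3 * 3
Total = 9

9


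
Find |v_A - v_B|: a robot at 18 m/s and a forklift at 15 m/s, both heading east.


Given: v_A = 18 m/s east, v_B = 15 m/s east
Both move in the same direction; relative speed = |v_A - v_B|
|18 - 15| = |3|
= 3 m/s

3 m/s


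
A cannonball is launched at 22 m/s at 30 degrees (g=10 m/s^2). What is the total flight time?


Given: v0 = 22 m/s, theta = 30 deg, g = 10 m/s^2
sin(30) = 1/2
Using T = 2*v0*sin(theta) / g
T = 2*22*1/2 / 10
T = 22 / 10
T = 11/5 s

11/5 s


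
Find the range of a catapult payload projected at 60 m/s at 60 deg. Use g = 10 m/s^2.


Given: v0 = 60 m/s, theta = 60 deg, g = 10 m/s^2
sin(2*60) = sin(120) = sqrt(3)/2
Using R = v0^2 * sin(2*theta) / g
R = 60^2 * (sqrt(3)/2) / 10
R = 3600 * sqrt(3) / 20
R = 180*sqrt(3) m

180*sqrt(3) m


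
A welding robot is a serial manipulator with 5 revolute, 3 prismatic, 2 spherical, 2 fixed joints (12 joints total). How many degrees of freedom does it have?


Given: serial robot with 5 revolute, 3 prismatic, 2 spherical, 2 fixed joints
DOF contribution per joint type: revolute=1, prismatic=1, spherical=3, fixed=0
DOF = 5*1 + 3*1 + 2*3 + 2*0
DOF = 14

14


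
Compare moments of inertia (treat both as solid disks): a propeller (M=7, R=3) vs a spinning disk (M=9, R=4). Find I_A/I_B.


Given: M1=7 kg, R1=3 m, M2=9 kg, R2=4 m
For a disk: I = (1/2)*M*R^2, so I_A/I_B = (M1*R1^2)/(M2*R2^2)
M1*R1^2 = 7*9 = 63
M2*R2^2 = 9*16 = 144
I_A/I_B = 63/144 = 7/16

7/16


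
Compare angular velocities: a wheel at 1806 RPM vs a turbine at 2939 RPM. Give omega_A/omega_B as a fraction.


Given: RPM_A = 1806, RPM_B = 2939
omega = 2*pi*RPM/60, so omega_A/omega_B = RPM_A / RPM_B
omega_A/omega_B = 1806 / 2939
omega_A/omega_B = 1806/2939

1806/2939


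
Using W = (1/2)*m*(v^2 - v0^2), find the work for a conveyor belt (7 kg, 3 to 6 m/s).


Given: m = 7 kg, v0 = 3 m/s, v = 6 m/s
Using W = (1/2)*m*(v^2 - v0^2)
v^2 = 6^2 = 36
v0^2 = 3^2 = 9
v^2 - v0^2 = 36 - 9 = 27
W = (1/2)*7*27 = 189/2 J

189/2 J


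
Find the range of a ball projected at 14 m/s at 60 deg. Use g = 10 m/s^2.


Given: v0 = 14 m/s, theta = 60 deg, g = 10 m/s^2
sin(2*60) = sin(120) = sqrt(3)/2
Using R = v0^2 * sin(2*theta) / g
R = 14^2 * (sqrt(3)/2) / 10
R = 196 * sqrt(3) / 20
R = 49/5*sqrt(3) m

49/5*sqrt(3) m


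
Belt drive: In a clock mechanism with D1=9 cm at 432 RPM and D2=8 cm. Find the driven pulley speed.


Given: D1 = 9 cm, w1 = 432 RPM, D2 = 8 cm
Using D1*w1 = D2*w2
w2 = D1*w1 / D2
w2 = 9*432 / 8
w2 = 3888 / 8
w2 = 486 RPM

486 RPM


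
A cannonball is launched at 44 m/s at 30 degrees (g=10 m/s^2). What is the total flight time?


Given: v0 = 44 m/s, theta = 30 deg, g = 10 m/s^2
sin(30) = 1/2
Using T = 2*v0*sin(theta) / g
T = 2*44*1/2 / 10
T = 44 / 10
T = 22/5 s

22/5 s


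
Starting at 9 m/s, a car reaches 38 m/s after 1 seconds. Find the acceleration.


Given: initial velocity v0 = 9 m/s, final velocity v = 38 m/s, time t = 1 s
Using a = (v - v0) / t
a = (38 - 9) / 1
a = 29 / 1
a = 29 m/s^2

29 m/s^2


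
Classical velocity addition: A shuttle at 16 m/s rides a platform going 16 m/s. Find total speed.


Given: object velocity = 16 m/s, platform velocity = 16 m/s (same direction)
Using classical velocity addition: v_total = v_object + v_platform
v_total = 16 + 16
v_total = 32 m/s

32 m/s


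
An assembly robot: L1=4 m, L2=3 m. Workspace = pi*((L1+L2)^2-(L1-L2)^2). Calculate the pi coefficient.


Given: L1 = 4, L2 = 3
(L1+L2)^2 = (7)^2 = 49
(L1-L2)^2 = (1)^2 = 1
Difference = 49 - 1 = 48
This equals 4*L1*L2 = 4*4*3 = 48
Workspace area = 48*pi

48


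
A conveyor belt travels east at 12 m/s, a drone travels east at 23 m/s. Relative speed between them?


Given: v_A = 12 m/s east, v_B = 23 m/s east
Both move in the same direction; relative speed = |v_A - v_B|
|12 - 23| = |-11|
= 11 m/s

11 m/s


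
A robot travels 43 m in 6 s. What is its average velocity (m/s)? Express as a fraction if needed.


Given: distance d = 43 m, time t = 6 s
Using v = d / t
v = 43 / 6
v = 43/6 m/s

43/6 m/s


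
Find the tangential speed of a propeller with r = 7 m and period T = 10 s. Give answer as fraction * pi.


Given: radius r = 7 m, period T = 10 s
Using v = 2*pi*r / T
v = 2*pi*7 / 10
v = 14*pi / 10
v = 7/5*pi m/s

7/5*pi m/s


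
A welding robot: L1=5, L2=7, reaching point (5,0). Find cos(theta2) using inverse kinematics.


Given: L1 = 5, L2 = 7, target (x, y) = (5, 0)
Using cos(theta2) = (x^2 + y^2 - L1^2 - L2^2) / (2*L1*L2)
x^2 + y^2 = 5^2 + 0 = 25
L1^2 + L2^2 = 25 + 49 = 74
Numerator = 25 - 74 = -49
Denominator = 2*5*7 = 70
cos(theta2) = -49/70 = -7/10

-7/10


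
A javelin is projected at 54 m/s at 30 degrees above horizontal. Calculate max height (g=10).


Given: v0 = 54 m/s, theta = 30 deg, g = 10 m/s^2
sin^2(30) = 1/4
Using H = v0^2 * sin^2(theta) / (2*g)
H = 54^2 * 1/4 / (2*10)
H = 2916 * 1/4 / 20
H = 729 / 20
H = 729/20 m

729/20 m


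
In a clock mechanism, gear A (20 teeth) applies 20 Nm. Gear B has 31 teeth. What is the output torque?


Given: N1 = 20, N2 = 31, T1 = 20 Nm
Using T2/T1 = N2/N1
T2 = T1 * N2 / N1
T2 = 20 * 31 / 20
T2 = 620 / 20
T2 = 31 Nm

31 Nm


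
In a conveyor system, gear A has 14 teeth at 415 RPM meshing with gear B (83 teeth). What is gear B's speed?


Given: N1 = 14 teeth, w1 = 415 RPM, N2 = 83 teeth
Using N1*w1 = N2*w2
w2 = N1*w1 / N2
w2 = 14*415 / 83
w2 = 5810 / 83
w2 = 70 RPM

70 RPM


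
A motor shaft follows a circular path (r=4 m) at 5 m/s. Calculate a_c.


Given: v = 5 m/s, r = 4 m
Using a_c = v^2 / r
a_c = 5^2 / 4
a_c = 25 / 4
a_c = 25/4 m/s^2

25/4 m/s^2


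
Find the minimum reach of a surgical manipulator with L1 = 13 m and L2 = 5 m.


Given: L1 = 13 m, L2 = 5 m
For a 2-link planar arm, min reach = |L1 - L2| (second link folded back)
Min reach = |13 - 5|
Min reach = 8 m

8 m


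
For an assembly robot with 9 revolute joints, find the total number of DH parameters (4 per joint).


Given: 9 joints, 4 DH parameters per joint (d, theta, a, alpha)
Total DH parameters = number_of_joints * 4
Total = 9 * 4
Total = 36

36


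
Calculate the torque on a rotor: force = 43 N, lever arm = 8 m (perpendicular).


Given: F = 43 N, r = 8 m, angle = 90 deg (perpendicular)
Using tau = F * r * sin(90)
sin(90) = 1
tau = 43 * 8 * 1
tau = 344 Nm

344 Nm


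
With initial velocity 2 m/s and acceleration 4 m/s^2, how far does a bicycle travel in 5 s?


Given: v0 = 2 m/s, a = 4 m/s^2, t = 5 s
Using s = v0*t + (1/2)*a*t^2
s = 2*5 + (1/2)*4*5^2
s = 10 + (1/2)*100
s = 10 + 50
s = 60

60 m


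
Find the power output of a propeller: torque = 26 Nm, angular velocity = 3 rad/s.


Given: tau = 26 Nm, omega = 3 rad/s
Using P = tau * omega
P = 26 * 3
P = 78 W

78 W


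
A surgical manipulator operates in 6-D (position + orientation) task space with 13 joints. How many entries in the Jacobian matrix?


Given: task space dimension = 6, joints = 13
Jacobian is a 6 x 13 matrix
Total entries = rows * columns
Total = 6 * 13
Total = 78

78


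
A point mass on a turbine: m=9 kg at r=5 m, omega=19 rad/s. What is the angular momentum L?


Given: m = 9 kg, r = 5 m, omega = 19 rad/s
For a point mass: I = m*r^2
I = 9*5^2 = 9*25 = 225
L = I*omega = 225*19
L = 4275 kg*m^2/s

4275 kg*m^2/s


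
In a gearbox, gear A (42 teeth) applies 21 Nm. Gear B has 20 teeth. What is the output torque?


Given: N1 = 42, N2 = 20, T1 = 21 Nm
Using T2/T1 = N2/N1
T2 = T1 * N2 / N1
T2 = 21 * 20 / 42
T2 = 420 / 42
T2 = 10 Nm

10 Nm


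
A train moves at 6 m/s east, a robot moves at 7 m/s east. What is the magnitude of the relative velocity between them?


Given: v_A = 6 m/s east, v_B = 7 m/s east
Both move in the same direction; relative speed = |v_A - v_B|
|6 - 7| = |-1|
= 1 m/s

1 m/s


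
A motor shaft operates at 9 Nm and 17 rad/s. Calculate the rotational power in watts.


Given: tau = 9 Nm, omega = 17 rad/s
Using P = tau * omega
P = 9 * 17
P = 153 W

153 W


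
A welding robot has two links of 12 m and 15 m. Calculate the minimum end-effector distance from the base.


Given: L1 = 12 m, L2 = 15 m
For a 2-link planar arm, min reach = |L1 - L2| (second link folded back)
Min reach = |12 - 15|
Min reach = 3 m

3 m


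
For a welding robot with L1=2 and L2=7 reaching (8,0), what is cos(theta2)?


Given: L1 = 2, L2 = 7, target (x, y) = (8, 0)
Using cos(theta2) = (x^2 + y^2 - L1^2 - L2^2) / (2*L1*L2)
x^2 + y^2 = 8^2 + 0 = 64
L1^2 + L2^2 = 4 + 49 = 53
Numerator = 64 - 53 = 11
Denominator = 2*2*7 = 28
cos(theta2) = 11/28 = 11/28

11/28


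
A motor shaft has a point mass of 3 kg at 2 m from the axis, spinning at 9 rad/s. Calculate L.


Given: m = 3 kg, r = 2 m, omega = 9 rad/s
For a point mass: I = m*r^2
I = 3*2^2 = 3*4 = 12
L = I*omega = 12*9
L = 108 kg*m^2/s

108 kg*m^2/s


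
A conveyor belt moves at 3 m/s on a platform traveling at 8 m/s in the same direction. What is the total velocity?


Given: object velocity = 3 m/s, platform velocity = 8 m/s (same direction)
Using classical velocity addition: v_total = v_object + v_platform
v_total = 3 + 8
v_total = 11 m/s

11 m/s


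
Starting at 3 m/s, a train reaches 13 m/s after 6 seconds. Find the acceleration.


Given: initial velocity v0 = 3 m/s, final velocity v = 13 m/s, time t = 6 s
Using a = (v - v0) / t
a = (13 - 3) / 6
a = 10 / 6
a = 5/3 m/s^2

5/3 m/s^2


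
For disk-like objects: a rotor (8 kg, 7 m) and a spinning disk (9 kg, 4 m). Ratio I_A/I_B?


Given: M1=8 kg, R1=7 m, M2=9 kg, R2=4 m
For a disk: I = (1/2)*M*R^2, so I_A/I_B = (M1*R1^2)/(M2*R2^2)
M1*R1^2 = 8*49 = 392
M2*R2^2 = 9*16 = 144
I_A/I_B = 392/144 = 49/18

49/18


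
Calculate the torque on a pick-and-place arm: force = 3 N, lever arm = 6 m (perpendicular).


Given: F = 3 N, r = 6 m, angle = 90 deg (perpendicular)
Using tau = F * r * sin(90)
sin(90) = 1
tau = 3 * 6 * 1
tau = 18 Nm

18 Nm


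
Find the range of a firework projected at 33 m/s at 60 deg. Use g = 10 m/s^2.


Given: v0 = 33 m/s, theta = 60 deg, g = 10 m/s^2
sin(2*60) = sin(120) = sqrt(3)/2
Using R = v0^2 * sin(2*theta) / g
R = 33^2 * (sqrt(3)/2) / 10
R = 1089 * sqrt(3) / 20
R = 1089/20*sqrt(3) m

1089/20*sqrt(3) m


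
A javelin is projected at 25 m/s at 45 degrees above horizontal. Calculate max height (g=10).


Given: v0 = 25 m/s, theta = 45 deg, g = 10 m/s^2
sin^2(45) = 1/2
Using H = v0^2 * sin^2(theta) / (2*g)
H = 25^2 * 1/2 / (2*10)
H = 625 * 1/2 / 20
H = 625/2 / 20
H = 125/8 m

125/8 m


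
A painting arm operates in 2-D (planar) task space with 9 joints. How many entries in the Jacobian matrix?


Given: task space dimension = 2, joints = 9
Jacobian is a 2 x 9 matrix
Total entries = rows * columns
Total = 2 * 9
Total = 18

18


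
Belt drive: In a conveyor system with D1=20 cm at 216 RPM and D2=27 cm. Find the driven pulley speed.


Given: D1 = 20 cm, w1 = 216 RPM, D2 = 27 cm
Using D1*w1 = D2*w2
w2 = D1*w1 / D2
w2 = 20*216 / 27
w2 = 4320 / 27
w2 = 160 RPM

160 RPM


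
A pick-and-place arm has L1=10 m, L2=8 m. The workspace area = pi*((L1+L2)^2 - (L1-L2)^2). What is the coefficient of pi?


Given: L1 = 10, L2 = 8
(L1+L2)^2 = (18)^2 = 324
(L1-L2)^2 = (2)^2 = 4
Difference = 324 - 4 = 320
This equals 4*L1*L2 = 4*10*8 = 320
Workspace area = 320*pi

320


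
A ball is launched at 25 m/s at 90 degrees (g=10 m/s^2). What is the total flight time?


Given: v0 = 25 m/s, theta = 90 deg, g = 10 m/s^2
sin(90) = 1
Using T = 2*v0*sin(theta) / g
T = 2*25*1 / 10
T = 50 / 10
T = 5 s

5 s


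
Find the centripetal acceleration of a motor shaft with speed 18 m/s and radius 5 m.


Given: v = 18 m/s, r = 5 m
Using a_c = v^2 / r
a_c = 18^2 / 5
a_c = 324 / 5
a_c = 324/5 m/s^2

324/5 m/s^2


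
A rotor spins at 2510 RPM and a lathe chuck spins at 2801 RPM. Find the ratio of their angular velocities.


Given: RPM_A = 2510, RPM_B = 2801
omega = 2*pi*RPM/60, so omega_A/omega_B = RPM_A / RPM_B
omega_A/omega_B = 2510 / 2801
omega_A/omega_B = 2510/2801

2510/2801


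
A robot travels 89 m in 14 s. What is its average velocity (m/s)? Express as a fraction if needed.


Given: distance d = 89 m, time t = 14 s
Using v = d / t
v = 89 / 14
v = 89/14 m/s

89/14 m/s


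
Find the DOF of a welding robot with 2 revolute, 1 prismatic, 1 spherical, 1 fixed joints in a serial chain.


Given: serial robot with 2 revolute, 1 prismatic, 1 spherical, 1 fixed joints
DOF contribution per joint type: revolute=1, prismatic=1, spherical=3, fixed=0
DOF = 2*1 + 1*1 + 1*3 + 1*0
DOF = 6

6


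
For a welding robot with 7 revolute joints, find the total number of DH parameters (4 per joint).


Given: 7 joints, 4 DH parameters per joint (d, theta, a, alpha)
Total DH parameters = number_of_joints * 4
Total = 7 * 4
Total = 28

28


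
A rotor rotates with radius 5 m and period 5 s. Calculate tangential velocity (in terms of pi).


Given: radius r = 5 m, period T = 5 s
Using v = 2*pi*r / T
v = 2*pi*5 / 5
v = 10*pi / 5
v = 2*pi m/s

2*pi m/s


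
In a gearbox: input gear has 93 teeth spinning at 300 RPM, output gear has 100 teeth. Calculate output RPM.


Given: N1 = 93 teeth, w1 = 300 RPM, N2 = 100 teeth
Using N1*w1 = N2*w2
w2 = N1*w1 / N2
w2 = 93*300 / 100
w2 = 27900 / 100
w2 = 279 RPM

279 RPM


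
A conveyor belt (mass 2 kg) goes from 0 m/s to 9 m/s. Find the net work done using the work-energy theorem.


Given: m = 2 kg, v0 = 0 m/s, v = 9 m/s
Using W = (1/2)*m*(v^2 - v0^2)
v^2 = 9^2 = 81
v0^2 = 0^2 = 0
v^2 - v0^2 = 81 - 0 = 81
W = (1/2)*2*81 = 81 J

81 J


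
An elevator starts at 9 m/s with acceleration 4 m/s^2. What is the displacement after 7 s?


Given: v0 = 9 m/s, a = 4 m/s^2, t = 7 s
Using s = v0*t + (1/2)*a*t^2
s = 9*7 + (1/2)*4*7^2
s = 63 + (1/2)*196
s = 63 + 98
s = 161

161 m


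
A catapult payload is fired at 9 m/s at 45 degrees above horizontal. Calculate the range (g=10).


Given: v0 = 9 m/s, theta = 45 deg, g = 10 m/s^2
sin(2*45) = sin(90) = 1
Using R = v0^2 * sin(2*theta) / g
R = 9^2 * 1 / 10
R = 81 / 10
R = 81/10 m

81/10 m


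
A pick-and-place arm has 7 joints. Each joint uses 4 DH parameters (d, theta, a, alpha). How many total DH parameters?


Given: 7 joints, 4 DH parameters per joint (d, theta, a, alpha)
Total DH parameters = number_of_joints * 4
Total = 7 * 4
Total = 28

28


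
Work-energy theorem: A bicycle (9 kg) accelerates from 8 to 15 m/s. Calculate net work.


Given: m = 9 kg, v0 = 8 m/s, v = 15 m/s
Using W = (1/2)*m*(v^2 - v0^2)
v^2 = 15^2 = 225
v0^2 = 8^2 = 64
v^2 - v0^2 = 225 - 64 = 161
W = (1/2)*9*161 = 1449/2 J

1449/2 J


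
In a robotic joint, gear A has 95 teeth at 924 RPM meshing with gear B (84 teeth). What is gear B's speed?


Given: N1 = 95 teeth, w1 = 924 RPM, N2 = 84 teeth
Using N1*w1 = N2*w2
w2 = N1*w1 / N2
w2 = 95*924 / 84
w2 = 87780 / 84
w2 = 1045 RPM

1045 RPM


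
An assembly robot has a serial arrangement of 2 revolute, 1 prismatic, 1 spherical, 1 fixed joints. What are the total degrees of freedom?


Given: serial robot with 2 revolute, 1 prismatic, 1 spherical, 1 fixed joints
DOF contribution per joint type: revolute=1, prismatic=1, spherical=3, fixed=0
DOF = 2*1 + 1*1 + 1*3 + 1*0
DOF = 6

6


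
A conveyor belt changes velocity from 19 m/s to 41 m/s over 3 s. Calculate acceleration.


Given: initial velocity v0 = 19 m/s, final velocity v = 41 m/s, time t = 3 s
Using a = (v - v0) / t
a = (41 - 19) / 3
a = 22 / 3
a = 22/3 m/s^2

22/3 m/s^2


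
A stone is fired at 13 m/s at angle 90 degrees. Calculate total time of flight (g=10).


Given: v0 = 13 m/s, theta = 90 deg, g = 10 m/s^2
sin(90) = 1
Using T = 2*v0*sin(theta) / g
T = 2*13*1 / 10
T = 26 / 10
T = 13/5 s

13/5 s


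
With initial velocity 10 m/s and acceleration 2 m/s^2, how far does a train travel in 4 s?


Given: v0 = 10 m/s, a = 2 m/s^2, t = 4 s
Using s = v0*t + (1/2)*a*t^2
s = 10*4 + (1/2)*2*4^2
s = 40 + (1/2)*32
s = 40 + 16
s = 56

56 m


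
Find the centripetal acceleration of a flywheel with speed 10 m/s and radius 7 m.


Given: v = 10 m/s, r = 7 m
Using a_c = v^2 / r
a_c = 10^2 / 7
a_c = 100 / 7
a_c = 100/7 m/s^2

100/7 m/s^2


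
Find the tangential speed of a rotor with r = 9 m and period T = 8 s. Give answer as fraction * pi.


Given: radius r = 9 m, period T = 8 s
Using v = 2*pi*r / T
v = 2*pi*9 / 8
v = 18*pi / 8
v = 9/4*pi m/s

9/4*pi m/s
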